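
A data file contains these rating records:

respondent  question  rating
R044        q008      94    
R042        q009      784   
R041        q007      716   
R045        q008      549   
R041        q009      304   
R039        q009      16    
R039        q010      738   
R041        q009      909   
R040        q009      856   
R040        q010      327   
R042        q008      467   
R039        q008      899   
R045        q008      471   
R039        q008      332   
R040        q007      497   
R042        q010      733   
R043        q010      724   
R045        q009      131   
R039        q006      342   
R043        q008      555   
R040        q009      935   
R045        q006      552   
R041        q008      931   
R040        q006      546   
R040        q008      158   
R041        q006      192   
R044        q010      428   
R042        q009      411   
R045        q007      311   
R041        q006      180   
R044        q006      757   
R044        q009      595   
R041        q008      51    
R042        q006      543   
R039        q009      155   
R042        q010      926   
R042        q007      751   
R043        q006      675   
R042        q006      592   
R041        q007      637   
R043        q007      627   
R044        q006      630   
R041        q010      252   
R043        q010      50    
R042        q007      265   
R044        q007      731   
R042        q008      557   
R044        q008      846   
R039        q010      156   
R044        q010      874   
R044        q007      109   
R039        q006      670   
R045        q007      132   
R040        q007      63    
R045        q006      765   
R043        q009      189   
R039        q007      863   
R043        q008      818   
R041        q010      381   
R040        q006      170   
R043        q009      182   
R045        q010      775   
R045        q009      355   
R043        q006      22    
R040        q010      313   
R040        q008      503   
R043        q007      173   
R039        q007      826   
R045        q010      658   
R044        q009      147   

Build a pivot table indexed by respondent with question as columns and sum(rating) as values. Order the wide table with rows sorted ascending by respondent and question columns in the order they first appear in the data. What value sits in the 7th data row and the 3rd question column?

With rows sorted ascending by respondent, row 7 is respondent=R045. question columns in first-appearance order: q008, q009, q007, q010, q006; column 3 is q007.
Long rows with respondent=R045, question=q007: 311 + 132 = 443.

443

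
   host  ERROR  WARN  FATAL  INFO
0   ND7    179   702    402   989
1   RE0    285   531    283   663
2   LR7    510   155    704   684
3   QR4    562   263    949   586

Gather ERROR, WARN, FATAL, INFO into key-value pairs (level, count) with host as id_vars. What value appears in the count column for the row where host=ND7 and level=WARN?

Unpivoting turns each (host, wide-column) pair into one long row.
The wide cell at row ND7, column WARN holds 702, so the long row (ND7, WARN) has count=702.

702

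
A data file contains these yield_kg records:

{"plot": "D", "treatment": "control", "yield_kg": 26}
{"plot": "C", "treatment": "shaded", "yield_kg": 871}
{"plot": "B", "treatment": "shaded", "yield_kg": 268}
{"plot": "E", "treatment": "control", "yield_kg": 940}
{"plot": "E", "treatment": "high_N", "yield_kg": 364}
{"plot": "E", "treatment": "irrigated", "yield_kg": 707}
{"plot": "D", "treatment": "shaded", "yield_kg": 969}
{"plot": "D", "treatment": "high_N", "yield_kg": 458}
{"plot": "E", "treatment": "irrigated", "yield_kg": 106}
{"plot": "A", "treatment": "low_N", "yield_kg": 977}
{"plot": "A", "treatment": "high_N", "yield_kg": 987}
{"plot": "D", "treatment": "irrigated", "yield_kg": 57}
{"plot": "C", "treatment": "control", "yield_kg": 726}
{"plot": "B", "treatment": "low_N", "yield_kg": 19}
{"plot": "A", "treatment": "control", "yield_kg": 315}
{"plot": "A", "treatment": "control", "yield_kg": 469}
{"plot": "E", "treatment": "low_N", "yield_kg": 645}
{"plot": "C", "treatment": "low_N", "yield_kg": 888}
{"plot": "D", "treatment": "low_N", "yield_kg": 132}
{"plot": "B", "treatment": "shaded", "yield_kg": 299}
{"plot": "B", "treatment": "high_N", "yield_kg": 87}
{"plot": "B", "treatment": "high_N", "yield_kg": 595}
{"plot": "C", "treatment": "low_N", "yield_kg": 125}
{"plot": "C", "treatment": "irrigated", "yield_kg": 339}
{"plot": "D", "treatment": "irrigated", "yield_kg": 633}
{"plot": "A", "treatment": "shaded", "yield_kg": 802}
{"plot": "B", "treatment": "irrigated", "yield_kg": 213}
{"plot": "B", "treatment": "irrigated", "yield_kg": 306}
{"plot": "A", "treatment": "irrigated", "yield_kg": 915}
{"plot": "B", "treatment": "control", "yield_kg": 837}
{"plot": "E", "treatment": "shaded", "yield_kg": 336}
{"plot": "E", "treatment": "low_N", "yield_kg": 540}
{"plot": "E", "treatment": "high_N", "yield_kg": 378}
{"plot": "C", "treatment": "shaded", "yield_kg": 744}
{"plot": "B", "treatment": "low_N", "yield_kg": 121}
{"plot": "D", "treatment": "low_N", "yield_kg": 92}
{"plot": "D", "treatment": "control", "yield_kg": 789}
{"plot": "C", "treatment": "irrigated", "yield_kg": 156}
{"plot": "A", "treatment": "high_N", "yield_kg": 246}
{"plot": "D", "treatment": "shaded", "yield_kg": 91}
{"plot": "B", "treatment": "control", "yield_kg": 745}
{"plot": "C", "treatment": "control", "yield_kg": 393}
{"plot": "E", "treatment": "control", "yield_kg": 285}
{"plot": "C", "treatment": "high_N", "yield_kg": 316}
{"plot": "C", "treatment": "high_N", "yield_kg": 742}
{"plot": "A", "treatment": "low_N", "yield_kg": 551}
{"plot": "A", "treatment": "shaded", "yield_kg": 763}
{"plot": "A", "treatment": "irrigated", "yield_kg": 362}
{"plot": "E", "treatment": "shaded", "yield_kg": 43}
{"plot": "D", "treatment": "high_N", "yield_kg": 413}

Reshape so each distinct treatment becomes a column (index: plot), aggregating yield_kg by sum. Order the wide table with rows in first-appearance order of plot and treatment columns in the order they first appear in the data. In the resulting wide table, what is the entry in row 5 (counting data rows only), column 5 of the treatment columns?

With rows in first-appearance order of plot, row 5 is plot=A. treatment columns in first-appearance order: control, shaded, high_N, irrigated, low_N; column 5 is low_N.
Long rows with plot=A, treatment=low_N: 977 + 551 = 1528.

1528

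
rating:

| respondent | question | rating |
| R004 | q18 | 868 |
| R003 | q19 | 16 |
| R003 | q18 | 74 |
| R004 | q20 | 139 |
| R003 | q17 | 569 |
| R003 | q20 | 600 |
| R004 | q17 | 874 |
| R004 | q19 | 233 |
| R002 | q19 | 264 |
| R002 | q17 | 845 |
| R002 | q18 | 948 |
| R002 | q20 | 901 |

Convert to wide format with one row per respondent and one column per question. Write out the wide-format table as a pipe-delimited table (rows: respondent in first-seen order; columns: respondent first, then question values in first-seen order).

Columns: respondent plus the 4 distinct question values (q18, q19, q20, q17).
For example, row R004 column q18 takes rating=868 from the long row (R004, q18).

| respondent | q18 | q19 | q20 | q17 |
| R004 | 868 | 233 | 139 | 874 |
| R003 | 74 | 16 | 600 | 569 |
| R002 | 948 | 264 | 901 | 845 |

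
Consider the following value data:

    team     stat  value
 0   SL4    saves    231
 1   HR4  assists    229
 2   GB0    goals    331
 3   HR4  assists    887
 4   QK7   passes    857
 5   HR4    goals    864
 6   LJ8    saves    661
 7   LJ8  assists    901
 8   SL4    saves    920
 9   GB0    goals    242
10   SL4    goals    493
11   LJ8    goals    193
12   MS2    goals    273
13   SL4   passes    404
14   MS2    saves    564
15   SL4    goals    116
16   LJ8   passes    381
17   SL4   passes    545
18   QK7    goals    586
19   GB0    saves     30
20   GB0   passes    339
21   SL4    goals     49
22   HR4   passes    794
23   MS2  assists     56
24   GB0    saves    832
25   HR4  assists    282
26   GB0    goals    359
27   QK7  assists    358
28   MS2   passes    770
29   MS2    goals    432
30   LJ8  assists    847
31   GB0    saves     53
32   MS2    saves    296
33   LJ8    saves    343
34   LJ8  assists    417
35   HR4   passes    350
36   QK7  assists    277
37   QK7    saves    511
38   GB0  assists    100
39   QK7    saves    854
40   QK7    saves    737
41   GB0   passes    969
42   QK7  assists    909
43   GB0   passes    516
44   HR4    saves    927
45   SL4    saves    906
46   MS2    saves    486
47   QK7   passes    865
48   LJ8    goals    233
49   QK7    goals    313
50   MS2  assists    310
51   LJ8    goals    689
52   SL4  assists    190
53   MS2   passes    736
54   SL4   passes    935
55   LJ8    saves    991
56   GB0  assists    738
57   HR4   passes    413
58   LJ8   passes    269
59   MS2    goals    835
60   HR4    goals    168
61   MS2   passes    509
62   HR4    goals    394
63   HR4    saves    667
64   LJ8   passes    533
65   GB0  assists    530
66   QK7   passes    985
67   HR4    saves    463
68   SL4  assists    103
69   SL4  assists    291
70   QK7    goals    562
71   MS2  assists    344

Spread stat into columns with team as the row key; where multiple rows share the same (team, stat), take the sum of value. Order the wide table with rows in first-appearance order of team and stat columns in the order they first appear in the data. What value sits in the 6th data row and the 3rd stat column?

With rows in first-appearance order of team, row 6 is team=MS2. stat columns in first-appearance order: saves, assists, goals, passes; column 3 is goals.
Long rows with team=MS2, stat=goals: 273 + 432 + 835 = 1540.

1540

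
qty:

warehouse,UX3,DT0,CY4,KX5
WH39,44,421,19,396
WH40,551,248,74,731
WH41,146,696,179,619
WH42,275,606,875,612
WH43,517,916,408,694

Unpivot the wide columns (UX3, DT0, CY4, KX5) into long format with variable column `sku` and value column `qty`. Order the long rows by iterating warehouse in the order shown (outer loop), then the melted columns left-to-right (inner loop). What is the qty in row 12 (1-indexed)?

619

20 rows total (5 × 4). Row 12: index ⌊(12-1)/4⌋ = 2 into warehouse → WH41; (12-1) mod 4 = 3 into the melted columns → KX5.
So row 12 is (WH41, KX5, 619); qty = 619.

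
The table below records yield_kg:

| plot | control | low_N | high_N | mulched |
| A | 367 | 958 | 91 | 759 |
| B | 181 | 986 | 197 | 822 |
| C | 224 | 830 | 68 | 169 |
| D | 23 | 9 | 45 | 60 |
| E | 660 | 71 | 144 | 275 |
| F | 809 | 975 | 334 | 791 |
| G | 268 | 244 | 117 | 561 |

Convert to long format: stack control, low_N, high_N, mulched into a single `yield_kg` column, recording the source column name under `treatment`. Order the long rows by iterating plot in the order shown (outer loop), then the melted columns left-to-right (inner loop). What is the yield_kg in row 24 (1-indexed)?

791

28 rows total (7 × 4). Row 24: index ⌊(24-1)/4⌋ = 5 into plot → F; (24-1) mod 4 = 3 into the melted columns → mulched.
So row 24 is (F, mulched, 791); yield_kg = 791.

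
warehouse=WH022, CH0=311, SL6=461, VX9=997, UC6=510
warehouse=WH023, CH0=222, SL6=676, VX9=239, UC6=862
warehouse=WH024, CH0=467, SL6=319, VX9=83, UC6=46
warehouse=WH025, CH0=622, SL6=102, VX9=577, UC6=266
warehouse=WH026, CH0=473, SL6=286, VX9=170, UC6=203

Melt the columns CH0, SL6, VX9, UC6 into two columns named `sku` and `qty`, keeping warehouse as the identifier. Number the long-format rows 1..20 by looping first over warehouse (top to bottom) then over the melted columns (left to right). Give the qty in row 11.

83

20 rows total (5 × 4). Row 11: index ⌊(11-1)/4⌋ = 2 into warehouse → WH024; (11-1) mod 4 = 2 into the melted columns → VX9.
So row 11 is (WH024, VX9, 83); qty = 83.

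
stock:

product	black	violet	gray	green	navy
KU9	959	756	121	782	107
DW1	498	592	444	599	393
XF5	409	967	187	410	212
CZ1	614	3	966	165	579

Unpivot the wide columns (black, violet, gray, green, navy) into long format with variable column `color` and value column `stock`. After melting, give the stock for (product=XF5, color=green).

Unpivoting turns each (product, wide-column) pair into one long row.
The wide cell at row XF5, column green holds 410, so the long row (XF5, green) has stock=410.

410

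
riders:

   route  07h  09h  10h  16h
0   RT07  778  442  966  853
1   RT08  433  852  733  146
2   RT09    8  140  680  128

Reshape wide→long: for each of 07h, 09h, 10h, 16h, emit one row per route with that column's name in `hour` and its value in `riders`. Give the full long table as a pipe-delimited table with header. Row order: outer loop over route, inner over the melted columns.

Each (route, column) pair becomes one row: 3 × 4 = 12 rows.
For example, (RT07, 07h) → riders=778.

| route | hour | riders |
| RT07 | 07h | 778 |
| RT07 | 09h | 442 |
| RT07 | 10h | 966 |
| RT07 | 16h | 853 |
| RT08 | 07h | 433 |
| RT08 | 09h | 852 |
| RT08 | 10h | 733 |
| RT08 | 16h | 146 |
| RT09 | 07h | 8 |
| RT09 | 09h | 140 |
| RT09 | 10h | 680 |
| RT09 | 16h | 128 |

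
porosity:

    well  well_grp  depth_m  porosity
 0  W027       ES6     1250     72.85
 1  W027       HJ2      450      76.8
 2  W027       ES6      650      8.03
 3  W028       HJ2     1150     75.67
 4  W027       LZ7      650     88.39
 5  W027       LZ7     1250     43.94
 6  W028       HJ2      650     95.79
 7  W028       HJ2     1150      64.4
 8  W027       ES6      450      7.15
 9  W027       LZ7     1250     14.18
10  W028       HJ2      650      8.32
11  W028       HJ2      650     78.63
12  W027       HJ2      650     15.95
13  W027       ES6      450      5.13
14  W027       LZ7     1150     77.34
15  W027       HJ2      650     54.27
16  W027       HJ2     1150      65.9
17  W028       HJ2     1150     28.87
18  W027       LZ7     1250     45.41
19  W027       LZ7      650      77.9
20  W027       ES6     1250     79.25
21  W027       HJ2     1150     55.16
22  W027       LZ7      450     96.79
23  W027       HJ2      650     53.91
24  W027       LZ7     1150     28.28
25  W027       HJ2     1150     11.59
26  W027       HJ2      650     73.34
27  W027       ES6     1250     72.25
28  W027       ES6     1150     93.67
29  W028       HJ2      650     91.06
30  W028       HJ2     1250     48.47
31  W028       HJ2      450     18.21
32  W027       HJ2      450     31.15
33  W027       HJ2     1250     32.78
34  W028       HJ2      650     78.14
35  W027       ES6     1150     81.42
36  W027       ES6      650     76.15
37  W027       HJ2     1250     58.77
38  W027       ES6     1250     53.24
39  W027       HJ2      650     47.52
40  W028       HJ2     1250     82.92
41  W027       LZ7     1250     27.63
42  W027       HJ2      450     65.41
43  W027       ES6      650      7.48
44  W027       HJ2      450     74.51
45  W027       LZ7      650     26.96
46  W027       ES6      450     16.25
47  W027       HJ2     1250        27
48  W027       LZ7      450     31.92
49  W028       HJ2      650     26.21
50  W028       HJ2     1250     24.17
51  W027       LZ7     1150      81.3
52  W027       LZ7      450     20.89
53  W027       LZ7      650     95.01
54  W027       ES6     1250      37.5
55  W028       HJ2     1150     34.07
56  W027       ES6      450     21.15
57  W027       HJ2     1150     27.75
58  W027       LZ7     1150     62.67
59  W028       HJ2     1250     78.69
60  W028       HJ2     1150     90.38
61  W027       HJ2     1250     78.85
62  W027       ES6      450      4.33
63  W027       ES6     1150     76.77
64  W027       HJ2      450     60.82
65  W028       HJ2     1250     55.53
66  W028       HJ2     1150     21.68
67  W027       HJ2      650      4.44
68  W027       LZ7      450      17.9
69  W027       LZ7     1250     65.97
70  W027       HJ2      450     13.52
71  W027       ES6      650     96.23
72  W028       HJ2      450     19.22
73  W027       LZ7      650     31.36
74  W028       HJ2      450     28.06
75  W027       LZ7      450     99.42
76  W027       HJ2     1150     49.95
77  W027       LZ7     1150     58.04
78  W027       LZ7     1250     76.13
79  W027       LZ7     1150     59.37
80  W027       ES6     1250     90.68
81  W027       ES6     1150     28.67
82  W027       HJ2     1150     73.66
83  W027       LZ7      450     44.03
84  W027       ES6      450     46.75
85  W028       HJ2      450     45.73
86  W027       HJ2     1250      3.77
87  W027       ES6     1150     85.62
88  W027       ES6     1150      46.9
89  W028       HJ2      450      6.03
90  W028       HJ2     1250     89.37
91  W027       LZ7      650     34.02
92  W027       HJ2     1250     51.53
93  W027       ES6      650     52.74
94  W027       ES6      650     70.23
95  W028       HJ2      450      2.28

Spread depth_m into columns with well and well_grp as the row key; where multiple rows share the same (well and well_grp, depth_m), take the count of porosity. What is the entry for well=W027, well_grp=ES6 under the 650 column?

Rows with well=W027, well_grp=ES6 and depth_m=650: porosity values are 8.03, 76.15, 7.48, 96.23, 52.74, 70.23.
6 rows match — count = 6.

6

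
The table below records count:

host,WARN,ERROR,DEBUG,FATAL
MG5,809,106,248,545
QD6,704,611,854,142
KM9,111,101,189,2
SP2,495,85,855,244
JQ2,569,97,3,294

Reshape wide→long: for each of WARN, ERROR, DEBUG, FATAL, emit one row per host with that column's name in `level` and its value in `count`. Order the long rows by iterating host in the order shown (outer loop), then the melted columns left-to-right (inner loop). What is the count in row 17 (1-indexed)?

569

20 rows total (5 × 4). Row 17: index ⌊(17-1)/4⌋ = 4 into host → JQ2; (17-1) mod 4 = 0 into the melted columns → WARN.
So row 17 is (JQ2, WARN, 569); count = 569.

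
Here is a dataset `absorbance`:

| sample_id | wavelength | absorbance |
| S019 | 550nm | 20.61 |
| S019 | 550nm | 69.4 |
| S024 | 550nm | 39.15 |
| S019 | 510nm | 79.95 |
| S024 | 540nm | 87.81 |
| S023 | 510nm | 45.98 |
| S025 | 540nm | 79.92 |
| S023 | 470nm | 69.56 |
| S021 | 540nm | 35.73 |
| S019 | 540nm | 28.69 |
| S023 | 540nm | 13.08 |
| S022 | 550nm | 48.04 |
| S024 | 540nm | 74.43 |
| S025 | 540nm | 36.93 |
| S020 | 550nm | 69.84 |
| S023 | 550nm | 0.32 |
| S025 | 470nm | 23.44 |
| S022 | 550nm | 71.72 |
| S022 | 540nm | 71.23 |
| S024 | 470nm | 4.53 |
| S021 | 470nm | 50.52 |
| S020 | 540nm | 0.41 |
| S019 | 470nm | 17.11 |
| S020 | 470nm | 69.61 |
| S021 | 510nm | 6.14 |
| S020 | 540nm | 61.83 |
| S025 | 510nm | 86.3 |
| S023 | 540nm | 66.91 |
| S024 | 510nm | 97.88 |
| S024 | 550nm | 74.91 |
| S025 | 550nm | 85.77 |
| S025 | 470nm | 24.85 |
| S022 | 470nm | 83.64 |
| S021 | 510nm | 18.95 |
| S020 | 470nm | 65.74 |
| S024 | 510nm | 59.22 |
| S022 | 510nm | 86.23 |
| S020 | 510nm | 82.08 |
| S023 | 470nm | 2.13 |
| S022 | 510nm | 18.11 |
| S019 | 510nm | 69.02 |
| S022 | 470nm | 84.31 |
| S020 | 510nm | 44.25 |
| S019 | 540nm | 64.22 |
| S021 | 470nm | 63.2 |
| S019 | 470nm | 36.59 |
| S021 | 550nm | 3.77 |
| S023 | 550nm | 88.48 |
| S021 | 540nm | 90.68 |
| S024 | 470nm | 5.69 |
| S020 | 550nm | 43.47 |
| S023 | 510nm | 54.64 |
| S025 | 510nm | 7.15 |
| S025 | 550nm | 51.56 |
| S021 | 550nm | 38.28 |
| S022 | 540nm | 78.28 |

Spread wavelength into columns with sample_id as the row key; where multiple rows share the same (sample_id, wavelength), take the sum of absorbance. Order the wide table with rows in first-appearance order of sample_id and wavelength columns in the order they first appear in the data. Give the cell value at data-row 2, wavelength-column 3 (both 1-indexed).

162.24

With rows in first-appearance order of sample_id, row 2 is sample_id=S024. wavelength columns in first-appearance order: 550nm, 510nm, 540nm, 470nm; column 3 is 540nm.
Long rows with sample_id=S024, wavelength=540nm: 87.81 + 74.43 = 162.24.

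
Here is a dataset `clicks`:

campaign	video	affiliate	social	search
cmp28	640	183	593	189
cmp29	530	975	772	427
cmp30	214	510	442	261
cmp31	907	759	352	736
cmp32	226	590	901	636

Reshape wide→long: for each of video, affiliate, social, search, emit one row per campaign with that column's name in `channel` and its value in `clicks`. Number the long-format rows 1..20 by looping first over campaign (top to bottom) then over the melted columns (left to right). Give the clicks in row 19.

20 rows total (5 × 4). Row 19: index ⌊(19-1)/4⌋ = 4 into campaign → cmp32; (19-1) mod 4 = 2 into the melted columns → social.
So row 19 is (cmp32, social, 901); clicks = 901.

901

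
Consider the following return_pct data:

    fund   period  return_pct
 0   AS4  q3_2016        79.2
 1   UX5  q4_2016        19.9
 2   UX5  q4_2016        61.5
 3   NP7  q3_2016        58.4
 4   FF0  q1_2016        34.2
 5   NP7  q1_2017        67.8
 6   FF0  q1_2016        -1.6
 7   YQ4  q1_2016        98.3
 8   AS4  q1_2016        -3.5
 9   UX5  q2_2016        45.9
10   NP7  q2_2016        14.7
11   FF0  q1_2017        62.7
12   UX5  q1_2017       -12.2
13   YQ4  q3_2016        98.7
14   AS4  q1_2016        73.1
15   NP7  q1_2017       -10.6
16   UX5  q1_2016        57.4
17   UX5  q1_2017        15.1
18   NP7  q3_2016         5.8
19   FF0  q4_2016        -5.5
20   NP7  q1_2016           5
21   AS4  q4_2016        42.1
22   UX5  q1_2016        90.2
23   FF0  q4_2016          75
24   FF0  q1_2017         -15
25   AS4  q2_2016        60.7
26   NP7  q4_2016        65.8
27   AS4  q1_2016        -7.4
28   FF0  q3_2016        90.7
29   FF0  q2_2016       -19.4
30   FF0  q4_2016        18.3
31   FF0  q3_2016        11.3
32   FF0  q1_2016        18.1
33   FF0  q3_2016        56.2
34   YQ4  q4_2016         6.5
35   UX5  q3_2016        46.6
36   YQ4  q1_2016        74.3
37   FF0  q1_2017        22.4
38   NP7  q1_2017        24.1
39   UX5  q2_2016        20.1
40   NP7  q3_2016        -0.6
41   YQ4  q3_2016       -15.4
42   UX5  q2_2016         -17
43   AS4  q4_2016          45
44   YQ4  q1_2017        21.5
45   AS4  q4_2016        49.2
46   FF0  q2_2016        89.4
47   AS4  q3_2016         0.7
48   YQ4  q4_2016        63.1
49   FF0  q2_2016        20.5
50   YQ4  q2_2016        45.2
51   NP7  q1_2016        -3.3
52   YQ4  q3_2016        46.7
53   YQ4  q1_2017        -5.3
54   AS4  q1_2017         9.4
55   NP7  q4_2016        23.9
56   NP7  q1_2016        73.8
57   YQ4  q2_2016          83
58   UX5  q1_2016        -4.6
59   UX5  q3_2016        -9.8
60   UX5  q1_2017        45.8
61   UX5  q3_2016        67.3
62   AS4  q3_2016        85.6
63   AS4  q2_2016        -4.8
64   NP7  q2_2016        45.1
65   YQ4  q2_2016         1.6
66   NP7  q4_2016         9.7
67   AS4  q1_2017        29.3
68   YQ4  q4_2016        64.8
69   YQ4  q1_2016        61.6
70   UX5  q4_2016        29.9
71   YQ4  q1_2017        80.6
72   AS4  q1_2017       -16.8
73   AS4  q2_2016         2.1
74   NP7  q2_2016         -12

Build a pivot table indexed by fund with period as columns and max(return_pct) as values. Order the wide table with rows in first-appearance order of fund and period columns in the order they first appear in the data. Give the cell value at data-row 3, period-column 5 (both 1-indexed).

45.1

With rows in first-appearance order of fund, row 3 is fund=NP7. period columns in first-appearance order: q3_2016, q4_2016, q1_2016, q1_2017, q2_2016; column 5 is q2_2016.
Long rows with fund=NP7, period=q2_2016: max(14.7, 45.1, -12) = 45.1.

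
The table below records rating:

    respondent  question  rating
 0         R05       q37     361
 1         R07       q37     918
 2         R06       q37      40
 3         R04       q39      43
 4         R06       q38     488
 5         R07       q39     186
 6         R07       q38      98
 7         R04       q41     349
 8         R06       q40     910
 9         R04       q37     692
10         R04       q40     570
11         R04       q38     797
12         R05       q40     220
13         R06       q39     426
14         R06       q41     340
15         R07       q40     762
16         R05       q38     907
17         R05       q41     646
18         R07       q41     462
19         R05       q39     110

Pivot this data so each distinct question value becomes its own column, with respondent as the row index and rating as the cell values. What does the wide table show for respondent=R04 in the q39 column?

43

Wide layout: rows indexed by respondent, columns are the 5 distinct question values (q37, q39, q38, q41, q40).
Cell (respondent=R04, question=q39) draws from the long row where respondent=R04 and question=q39, which has rating=43.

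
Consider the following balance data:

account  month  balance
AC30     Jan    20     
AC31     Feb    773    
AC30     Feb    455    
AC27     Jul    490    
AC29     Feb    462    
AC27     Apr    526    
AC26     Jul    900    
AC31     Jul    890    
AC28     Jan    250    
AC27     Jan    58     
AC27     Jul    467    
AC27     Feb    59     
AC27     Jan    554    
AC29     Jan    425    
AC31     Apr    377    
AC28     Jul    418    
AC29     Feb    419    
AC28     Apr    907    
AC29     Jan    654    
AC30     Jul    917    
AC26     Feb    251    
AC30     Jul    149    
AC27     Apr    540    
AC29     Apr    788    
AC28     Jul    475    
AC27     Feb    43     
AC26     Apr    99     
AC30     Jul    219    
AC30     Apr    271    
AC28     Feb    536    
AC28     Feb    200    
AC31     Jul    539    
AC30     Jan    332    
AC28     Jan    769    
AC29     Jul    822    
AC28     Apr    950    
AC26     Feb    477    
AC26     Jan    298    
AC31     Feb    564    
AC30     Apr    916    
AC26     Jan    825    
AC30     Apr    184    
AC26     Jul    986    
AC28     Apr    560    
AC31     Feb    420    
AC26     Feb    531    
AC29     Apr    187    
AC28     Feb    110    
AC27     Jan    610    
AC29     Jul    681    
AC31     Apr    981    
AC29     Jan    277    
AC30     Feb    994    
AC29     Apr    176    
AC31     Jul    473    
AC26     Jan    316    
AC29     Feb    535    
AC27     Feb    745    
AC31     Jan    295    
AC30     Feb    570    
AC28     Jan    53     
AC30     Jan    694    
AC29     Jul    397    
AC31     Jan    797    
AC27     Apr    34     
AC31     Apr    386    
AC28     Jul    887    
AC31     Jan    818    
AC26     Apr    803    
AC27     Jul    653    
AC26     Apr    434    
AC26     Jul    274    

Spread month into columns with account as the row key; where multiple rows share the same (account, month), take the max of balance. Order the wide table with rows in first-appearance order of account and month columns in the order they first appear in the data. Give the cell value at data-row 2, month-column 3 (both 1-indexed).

With rows in first-appearance order of account, row 2 is account=AC31. month columns in first-appearance order: Jan, Feb, Jul, Apr; column 3 is Jul.
Long rows with account=AC31, month=Jul: max(890, 539, 473) = 890.

890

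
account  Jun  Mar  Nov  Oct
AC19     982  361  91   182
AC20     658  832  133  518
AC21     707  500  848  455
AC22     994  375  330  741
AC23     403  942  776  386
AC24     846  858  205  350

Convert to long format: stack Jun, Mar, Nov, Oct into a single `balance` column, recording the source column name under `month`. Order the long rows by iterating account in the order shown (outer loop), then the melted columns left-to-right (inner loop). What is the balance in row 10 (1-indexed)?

500

24 rows total (6 × 4). Row 10: index ⌊(10-1)/4⌋ = 2 into account → AC21; (10-1) mod 4 = 1 into the melted columns → Mar.
So row 10 is (AC21, Mar, 500); balance = 500.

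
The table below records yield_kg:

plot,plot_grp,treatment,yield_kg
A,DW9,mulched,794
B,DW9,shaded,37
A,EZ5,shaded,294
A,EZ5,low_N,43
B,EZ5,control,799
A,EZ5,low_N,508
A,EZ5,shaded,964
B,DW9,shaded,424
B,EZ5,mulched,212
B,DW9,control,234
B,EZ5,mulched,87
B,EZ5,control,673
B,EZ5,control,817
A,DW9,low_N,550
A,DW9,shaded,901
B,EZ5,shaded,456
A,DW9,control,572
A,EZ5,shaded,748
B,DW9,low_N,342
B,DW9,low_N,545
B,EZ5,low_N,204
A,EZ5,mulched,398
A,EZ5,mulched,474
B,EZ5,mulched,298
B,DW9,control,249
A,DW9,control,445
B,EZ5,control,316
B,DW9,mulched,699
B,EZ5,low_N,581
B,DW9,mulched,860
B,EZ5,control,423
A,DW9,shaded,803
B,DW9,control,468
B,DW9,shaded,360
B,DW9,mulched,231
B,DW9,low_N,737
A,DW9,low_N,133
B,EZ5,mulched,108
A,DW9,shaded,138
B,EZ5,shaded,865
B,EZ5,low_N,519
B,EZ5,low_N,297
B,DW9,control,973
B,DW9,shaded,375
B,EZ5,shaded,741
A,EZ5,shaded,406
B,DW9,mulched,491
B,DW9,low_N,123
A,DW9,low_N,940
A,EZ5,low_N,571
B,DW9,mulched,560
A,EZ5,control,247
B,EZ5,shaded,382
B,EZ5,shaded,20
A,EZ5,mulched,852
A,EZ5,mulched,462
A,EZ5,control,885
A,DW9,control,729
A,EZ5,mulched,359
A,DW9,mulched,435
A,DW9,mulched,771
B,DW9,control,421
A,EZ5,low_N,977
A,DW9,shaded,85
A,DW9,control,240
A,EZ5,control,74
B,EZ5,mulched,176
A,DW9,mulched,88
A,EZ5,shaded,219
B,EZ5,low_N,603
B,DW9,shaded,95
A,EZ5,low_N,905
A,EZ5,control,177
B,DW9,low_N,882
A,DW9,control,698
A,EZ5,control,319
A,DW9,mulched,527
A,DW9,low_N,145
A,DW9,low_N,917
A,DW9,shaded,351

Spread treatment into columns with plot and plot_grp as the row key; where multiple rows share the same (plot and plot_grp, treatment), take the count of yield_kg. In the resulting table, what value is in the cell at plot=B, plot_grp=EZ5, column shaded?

5

Rows with plot=B, plot_grp=EZ5 and treatment=shaded: yield_kg values are 456, 865, 741, 382, 20.
5 rows match — count = 5.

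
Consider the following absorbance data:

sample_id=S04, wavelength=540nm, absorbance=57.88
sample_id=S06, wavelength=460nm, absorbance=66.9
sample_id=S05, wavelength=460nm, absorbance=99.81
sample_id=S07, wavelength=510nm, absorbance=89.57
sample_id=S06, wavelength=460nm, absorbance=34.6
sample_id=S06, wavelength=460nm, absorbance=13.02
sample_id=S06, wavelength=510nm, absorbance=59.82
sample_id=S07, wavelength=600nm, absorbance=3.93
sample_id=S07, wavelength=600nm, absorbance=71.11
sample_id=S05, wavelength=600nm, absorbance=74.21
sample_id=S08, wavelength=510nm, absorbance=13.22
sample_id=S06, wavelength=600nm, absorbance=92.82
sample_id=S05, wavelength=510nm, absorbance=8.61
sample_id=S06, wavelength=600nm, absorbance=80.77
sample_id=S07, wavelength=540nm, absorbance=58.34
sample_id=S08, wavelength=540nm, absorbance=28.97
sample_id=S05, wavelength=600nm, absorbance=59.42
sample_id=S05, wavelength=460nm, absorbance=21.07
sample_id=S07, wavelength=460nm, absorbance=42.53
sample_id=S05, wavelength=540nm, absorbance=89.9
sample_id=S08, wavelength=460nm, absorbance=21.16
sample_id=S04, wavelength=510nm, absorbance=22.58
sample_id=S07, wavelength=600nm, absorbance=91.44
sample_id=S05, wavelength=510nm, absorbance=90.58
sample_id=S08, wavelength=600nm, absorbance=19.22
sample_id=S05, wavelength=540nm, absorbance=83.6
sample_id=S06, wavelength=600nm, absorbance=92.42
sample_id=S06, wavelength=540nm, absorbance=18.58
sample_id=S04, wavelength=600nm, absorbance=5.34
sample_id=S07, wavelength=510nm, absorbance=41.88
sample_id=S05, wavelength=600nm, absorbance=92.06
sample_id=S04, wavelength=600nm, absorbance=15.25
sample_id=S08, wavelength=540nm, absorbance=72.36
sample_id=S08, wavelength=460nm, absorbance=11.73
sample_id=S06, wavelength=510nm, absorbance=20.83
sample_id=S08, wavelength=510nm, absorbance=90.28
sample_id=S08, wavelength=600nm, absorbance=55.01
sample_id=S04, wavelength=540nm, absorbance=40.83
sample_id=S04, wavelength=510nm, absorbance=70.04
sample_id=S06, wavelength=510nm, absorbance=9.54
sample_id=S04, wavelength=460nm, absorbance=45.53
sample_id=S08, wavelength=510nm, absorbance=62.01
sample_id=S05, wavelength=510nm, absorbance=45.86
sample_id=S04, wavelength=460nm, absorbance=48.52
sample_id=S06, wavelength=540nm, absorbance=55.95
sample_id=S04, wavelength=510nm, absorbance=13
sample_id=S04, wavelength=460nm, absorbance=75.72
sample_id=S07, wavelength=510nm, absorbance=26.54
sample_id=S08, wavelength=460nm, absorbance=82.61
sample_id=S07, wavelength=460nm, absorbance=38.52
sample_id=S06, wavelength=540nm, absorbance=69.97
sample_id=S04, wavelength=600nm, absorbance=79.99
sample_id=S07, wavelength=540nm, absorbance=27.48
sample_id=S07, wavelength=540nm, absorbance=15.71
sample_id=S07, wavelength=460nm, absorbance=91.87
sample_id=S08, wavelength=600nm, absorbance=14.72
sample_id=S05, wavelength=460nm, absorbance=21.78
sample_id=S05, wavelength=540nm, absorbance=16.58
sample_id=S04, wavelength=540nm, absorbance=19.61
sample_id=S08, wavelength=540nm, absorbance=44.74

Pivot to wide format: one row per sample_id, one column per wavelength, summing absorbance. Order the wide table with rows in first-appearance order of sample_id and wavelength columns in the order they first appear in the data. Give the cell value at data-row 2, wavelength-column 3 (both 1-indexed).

With rows in first-appearance order of sample_id, row 2 is sample_id=S06. wavelength columns in first-appearance order: 540nm, 460nm, 510nm, 600nm; column 3 is 510nm.
Long rows with sample_id=S06, wavelength=510nm: 59.82 + 20.83 + 9.54 = 90.19.

90.19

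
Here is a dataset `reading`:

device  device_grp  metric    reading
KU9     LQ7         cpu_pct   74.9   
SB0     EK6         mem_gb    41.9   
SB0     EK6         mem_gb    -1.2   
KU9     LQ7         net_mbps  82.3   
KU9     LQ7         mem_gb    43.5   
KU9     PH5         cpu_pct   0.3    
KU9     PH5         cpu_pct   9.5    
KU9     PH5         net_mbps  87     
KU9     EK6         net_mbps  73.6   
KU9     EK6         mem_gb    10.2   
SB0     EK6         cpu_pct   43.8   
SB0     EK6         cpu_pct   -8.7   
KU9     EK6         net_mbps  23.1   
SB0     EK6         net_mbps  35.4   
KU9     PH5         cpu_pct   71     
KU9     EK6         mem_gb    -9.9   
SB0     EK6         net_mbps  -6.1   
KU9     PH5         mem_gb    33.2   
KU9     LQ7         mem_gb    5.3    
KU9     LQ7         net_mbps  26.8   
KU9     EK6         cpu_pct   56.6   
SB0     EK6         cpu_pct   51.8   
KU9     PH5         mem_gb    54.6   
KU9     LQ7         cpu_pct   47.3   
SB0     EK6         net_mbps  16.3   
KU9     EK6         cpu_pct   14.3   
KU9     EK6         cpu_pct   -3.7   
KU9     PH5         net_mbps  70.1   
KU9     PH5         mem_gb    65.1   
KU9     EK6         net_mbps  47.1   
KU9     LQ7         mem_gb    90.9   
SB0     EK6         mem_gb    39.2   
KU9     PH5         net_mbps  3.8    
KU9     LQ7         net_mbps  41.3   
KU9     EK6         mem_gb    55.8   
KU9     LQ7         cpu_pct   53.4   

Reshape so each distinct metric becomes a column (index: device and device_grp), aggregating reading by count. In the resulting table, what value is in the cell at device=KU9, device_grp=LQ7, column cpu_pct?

3

Rows with device=KU9, device_grp=LQ7 and metric=cpu_pct: reading values are 74.9, 47.3, 53.4.
3 rows match — count = 3.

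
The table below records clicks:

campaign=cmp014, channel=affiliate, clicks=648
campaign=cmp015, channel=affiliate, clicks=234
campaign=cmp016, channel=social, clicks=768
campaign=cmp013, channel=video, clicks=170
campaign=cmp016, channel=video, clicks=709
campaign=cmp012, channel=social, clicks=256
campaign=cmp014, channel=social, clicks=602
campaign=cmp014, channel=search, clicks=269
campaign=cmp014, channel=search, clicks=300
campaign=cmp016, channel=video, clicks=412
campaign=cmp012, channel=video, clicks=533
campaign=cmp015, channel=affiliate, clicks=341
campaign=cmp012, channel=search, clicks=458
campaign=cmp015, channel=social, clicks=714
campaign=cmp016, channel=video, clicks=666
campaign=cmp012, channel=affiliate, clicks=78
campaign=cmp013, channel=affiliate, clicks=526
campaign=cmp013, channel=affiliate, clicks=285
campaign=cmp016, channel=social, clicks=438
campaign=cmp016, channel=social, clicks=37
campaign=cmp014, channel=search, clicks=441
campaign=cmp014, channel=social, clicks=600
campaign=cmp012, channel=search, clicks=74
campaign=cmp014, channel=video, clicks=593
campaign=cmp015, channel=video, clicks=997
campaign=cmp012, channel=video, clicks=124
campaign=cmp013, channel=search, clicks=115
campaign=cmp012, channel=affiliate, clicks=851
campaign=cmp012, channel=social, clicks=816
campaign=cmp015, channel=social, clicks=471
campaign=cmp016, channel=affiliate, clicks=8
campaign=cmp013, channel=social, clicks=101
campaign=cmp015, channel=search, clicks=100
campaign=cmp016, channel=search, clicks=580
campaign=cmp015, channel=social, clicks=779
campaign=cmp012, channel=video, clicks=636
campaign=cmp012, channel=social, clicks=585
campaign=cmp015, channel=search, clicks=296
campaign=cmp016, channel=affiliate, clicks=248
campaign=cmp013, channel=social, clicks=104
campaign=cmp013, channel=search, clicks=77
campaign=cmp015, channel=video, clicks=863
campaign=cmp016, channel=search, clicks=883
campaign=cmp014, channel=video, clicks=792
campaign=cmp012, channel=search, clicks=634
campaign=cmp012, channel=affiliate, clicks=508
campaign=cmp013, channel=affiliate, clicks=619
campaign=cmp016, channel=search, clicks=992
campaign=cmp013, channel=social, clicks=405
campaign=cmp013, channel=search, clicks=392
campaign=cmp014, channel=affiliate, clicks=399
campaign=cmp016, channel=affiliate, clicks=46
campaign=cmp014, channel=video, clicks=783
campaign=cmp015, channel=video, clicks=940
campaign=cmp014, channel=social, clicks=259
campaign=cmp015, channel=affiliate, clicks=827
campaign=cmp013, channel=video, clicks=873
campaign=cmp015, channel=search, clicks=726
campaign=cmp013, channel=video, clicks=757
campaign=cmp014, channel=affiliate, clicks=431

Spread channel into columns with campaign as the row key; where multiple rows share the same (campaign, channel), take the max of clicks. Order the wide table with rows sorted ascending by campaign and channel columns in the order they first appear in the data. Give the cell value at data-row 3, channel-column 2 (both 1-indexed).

602

With rows sorted ascending by campaign, row 3 is campaign=cmp014. channel columns in first-appearance order: affiliate, social, video, search; column 2 is social.
Long rows with campaign=cmp014, channel=social: max(602, 600, 259) = 602.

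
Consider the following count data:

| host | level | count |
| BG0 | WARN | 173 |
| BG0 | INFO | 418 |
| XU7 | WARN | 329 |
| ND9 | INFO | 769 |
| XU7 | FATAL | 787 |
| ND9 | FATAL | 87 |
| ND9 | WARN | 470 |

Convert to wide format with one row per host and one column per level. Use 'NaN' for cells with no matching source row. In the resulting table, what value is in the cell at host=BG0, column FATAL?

No long-format row has host=BG0 and level=FATAL, so the cell is NaN.

NaN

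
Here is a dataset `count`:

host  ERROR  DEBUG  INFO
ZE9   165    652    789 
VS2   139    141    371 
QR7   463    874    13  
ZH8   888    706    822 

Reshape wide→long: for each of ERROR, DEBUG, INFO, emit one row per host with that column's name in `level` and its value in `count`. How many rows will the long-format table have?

12

4 host values × 3 melted columns = 12 rows.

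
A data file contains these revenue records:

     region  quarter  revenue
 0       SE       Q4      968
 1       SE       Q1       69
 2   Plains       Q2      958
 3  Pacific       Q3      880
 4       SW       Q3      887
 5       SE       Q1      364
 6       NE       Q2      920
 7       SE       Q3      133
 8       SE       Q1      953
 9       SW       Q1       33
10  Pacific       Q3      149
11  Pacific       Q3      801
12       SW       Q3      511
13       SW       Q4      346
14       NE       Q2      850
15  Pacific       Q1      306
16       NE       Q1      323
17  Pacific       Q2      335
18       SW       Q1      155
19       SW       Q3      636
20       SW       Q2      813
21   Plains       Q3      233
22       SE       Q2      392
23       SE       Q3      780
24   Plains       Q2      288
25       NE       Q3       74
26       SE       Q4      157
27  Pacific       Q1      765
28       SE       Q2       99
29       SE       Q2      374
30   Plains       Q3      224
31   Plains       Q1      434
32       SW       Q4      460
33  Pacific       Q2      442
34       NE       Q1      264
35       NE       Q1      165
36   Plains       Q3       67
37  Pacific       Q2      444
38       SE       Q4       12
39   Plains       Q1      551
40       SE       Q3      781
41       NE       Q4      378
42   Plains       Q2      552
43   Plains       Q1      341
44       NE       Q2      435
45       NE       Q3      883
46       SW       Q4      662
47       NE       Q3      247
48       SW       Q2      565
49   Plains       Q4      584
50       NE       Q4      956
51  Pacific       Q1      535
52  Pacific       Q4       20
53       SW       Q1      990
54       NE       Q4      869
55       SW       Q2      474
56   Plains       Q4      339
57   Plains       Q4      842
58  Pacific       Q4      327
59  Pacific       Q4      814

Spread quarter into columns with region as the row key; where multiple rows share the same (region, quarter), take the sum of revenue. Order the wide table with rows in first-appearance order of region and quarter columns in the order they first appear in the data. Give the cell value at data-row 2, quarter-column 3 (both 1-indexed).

With rows in first-appearance order of region, row 2 is region=Plains. quarter columns in first-appearance order: Q4, Q1, Q2, Q3; column 3 is Q2.
Long rows with region=Plains, quarter=Q2: 958 + 288 + 552 = 1798.

1798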